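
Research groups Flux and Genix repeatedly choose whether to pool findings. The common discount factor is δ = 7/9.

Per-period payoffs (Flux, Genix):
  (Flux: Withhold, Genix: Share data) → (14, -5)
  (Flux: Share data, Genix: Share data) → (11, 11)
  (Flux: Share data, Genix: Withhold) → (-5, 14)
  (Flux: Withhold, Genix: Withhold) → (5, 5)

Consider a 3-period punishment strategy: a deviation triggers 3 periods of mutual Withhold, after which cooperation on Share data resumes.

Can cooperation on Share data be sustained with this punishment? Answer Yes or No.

IC: δ+…+δ^3 ≥ (14−11)/(11−5) = 1/2.
At δ = 7/9: partial sum = 1.8532 ≥ 0.5000. Cooperation sustainable.

Yes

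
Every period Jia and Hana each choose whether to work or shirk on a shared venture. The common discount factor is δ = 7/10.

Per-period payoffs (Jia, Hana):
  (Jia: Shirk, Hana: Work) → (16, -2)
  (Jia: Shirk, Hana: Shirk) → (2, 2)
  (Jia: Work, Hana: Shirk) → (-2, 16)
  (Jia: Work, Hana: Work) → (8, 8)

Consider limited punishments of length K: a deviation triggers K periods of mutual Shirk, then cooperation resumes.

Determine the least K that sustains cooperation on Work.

3

IC: δ(1−δ^K)/(1−δ) ≥ (16−8)/(8−2) = 4/3.
With δ = 7/10: need 1 − δ^K ≥ 4/3·(1−7/10)/(7/10), i.e. δ^K ≤ 0.4286.
Since (7/10)^2 = 0.4900 and (7/10)^3 = 0.3430, the smallest such K is 3.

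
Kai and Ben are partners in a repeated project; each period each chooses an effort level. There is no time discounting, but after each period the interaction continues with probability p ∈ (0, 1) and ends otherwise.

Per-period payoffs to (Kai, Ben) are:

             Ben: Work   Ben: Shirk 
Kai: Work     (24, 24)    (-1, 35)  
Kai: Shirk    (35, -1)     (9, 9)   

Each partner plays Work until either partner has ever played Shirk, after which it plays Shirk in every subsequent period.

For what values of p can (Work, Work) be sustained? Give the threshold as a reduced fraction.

With no time discounting, the continuation probability p plays the role of the discount factor.
Grim-trigger IC: 24/(1−p) ≥ 35 + 9p/(1−p) ⇒ p ≥ (35−24)/(35−9) = 11/26.

11/26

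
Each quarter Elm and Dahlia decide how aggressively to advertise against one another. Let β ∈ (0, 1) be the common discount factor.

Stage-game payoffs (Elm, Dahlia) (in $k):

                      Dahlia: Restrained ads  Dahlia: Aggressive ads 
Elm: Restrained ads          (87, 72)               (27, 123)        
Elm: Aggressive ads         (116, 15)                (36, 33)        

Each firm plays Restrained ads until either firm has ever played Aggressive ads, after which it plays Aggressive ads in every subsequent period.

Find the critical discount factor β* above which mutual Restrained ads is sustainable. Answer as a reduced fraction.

For Elm: deviation gain 116−87 = 29, per-period punishment loss 87−36 = 51. IC gives β ≥ 29/80.
For Dahlia: gain 51, loss 39 per period, so β ≥ 51/90 = 17/30.
The tighter constraint is Dahlia's, so cooperation needs β ≥ 17/30.

17/30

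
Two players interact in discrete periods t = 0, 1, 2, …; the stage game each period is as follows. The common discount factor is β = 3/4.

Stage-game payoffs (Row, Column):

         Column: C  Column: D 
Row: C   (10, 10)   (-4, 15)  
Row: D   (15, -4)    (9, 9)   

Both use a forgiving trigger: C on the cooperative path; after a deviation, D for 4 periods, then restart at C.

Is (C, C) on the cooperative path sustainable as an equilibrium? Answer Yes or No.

No

Comparing payoff streams over the 5 periods until play realigns: cooperate → 10(1+β+…+β^4); deviate → 15 + 9(β+…+β^4).
Cooperation is sustained iff (10−9)(β+…+β^4) ≥ 15−10.
β+…+β^4 = 3/4·(1−(3/4)^4)/(1−3/4) = 2.0508, and (15−10)/(10−9) = 5.0000.
2.0508 < 5.0000, so cooperation is not sustainable.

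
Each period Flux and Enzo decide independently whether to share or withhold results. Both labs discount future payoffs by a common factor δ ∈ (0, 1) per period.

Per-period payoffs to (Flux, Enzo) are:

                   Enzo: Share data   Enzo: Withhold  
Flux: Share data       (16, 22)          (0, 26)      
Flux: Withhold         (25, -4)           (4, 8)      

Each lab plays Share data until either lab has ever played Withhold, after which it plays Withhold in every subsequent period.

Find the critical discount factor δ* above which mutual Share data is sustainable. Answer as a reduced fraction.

Flux: cooperation gives 16 each period; deviation gives 25 once then 4 forever.
  16/(1−δ) ≥ 25 + 4δ/(1−δ) ⇒ δ ≥ 9/21 = 3/7.
Enzo: cooperation gives 22 each period; deviation gives 26 once then 8 forever.
  δ ≥ 4/18 = 2/9.
Both must hold, so the binding constraint is Flux's: δ ≥ 3/7.

3/7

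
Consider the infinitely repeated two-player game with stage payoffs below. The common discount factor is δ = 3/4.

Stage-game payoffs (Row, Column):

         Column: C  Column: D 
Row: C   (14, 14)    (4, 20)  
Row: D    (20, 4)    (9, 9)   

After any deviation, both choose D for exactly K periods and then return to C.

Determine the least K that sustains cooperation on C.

2

No profitable deviation requires (14−9)(δ+…+δ^K) ≥ 20−14, i.e. δ+…+δ^K ≥ 6/5 ≈ 1.2000.
With δ = 3/4, the partial sums are K=1: 0.7500, K=2: 1.3125.
K = 2 is the first length at which the sum reaches 1.2000.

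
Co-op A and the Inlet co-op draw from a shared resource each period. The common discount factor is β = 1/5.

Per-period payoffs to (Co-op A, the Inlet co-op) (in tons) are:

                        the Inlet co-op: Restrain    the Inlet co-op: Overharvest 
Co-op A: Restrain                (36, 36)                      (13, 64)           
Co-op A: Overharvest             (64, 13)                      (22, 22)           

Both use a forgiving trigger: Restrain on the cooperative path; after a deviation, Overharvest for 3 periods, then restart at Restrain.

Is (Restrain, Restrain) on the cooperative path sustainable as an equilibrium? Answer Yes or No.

No

Comparing payoff streams over the 4 periods until play realigns: cooperate → 36(1+β+…+β^3); deviate → 64 + 22(β+…+β^3).
Cooperation is sustained iff (36−22)(β+…+β^3) ≥ 64−36.
β+…+β^3 = 1/5·(1−(1/5)^3)/(1−1/5) = 0.2480, and (64−36)/(36−22) = 2.0000.
0.2480 < 2.0000, so cooperation is not sustainable.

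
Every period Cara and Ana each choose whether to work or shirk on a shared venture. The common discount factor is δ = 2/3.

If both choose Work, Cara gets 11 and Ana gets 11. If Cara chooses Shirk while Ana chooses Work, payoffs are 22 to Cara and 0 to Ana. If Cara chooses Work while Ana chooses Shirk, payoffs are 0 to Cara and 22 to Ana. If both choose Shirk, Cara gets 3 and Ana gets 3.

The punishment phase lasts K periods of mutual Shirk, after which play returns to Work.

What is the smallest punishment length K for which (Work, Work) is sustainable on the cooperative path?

Need Σ_{k=1}^{K} δ^k ≥ (22−11)/(11−3) = 1.3750 at δ = 2/3.
At K = 2 the sum is 1.1111 < 1.3750; at K = 3 it is 1.4074 ≥ 1.3750.
So the minimum punishment length is K = 3.

3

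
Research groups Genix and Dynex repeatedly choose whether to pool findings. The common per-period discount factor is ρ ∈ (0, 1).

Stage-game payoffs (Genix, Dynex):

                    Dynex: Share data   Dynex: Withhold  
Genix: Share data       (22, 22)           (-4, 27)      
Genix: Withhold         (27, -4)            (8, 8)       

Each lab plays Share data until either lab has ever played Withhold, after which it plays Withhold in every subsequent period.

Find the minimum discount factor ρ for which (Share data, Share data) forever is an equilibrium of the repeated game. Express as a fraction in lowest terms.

5/19

One-period gain from deviating is 27 − 22 = 5. The loss is 22 − 8 = 14 in every subsequent period, with present value 14·ρ/(1−ρ).
Deviation is unprofitable when 14·ρ/(1−ρ) ≥ 5, i.e. ρ/(1−ρ) ≥ 5/14.
Equivalently ρ ≥ 5/(5+14) = 5/19.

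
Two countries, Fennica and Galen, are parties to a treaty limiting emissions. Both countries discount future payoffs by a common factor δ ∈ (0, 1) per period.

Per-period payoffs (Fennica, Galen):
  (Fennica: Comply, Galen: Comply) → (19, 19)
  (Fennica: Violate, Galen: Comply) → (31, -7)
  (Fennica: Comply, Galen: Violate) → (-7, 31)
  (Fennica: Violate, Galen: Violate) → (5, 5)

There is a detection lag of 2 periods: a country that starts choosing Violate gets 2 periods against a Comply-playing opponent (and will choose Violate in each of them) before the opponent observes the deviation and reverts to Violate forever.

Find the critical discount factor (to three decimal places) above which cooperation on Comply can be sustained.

0.679

A deviator earns 31 for 2 periods, then 5 forever; cooperating earns 19 forever. Multiplying the IC by (1−δ):
19 ≥ 31(1−δ^2) + 5δ^2, so 26·δ^2 ≥ 12 and δ^2 ≥ 6/13.
δ ≥ (6/13)^(1/2) ≈ 0.679.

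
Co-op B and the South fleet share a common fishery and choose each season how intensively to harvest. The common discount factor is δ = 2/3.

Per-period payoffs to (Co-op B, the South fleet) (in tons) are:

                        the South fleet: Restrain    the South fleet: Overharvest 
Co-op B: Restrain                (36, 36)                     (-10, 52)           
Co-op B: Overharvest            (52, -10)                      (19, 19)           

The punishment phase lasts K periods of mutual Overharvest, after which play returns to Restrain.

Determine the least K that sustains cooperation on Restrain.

2

No profitable deviation requires (36−19)(δ+…+δ^K) ≥ 52−36, i.e. δ+…+δ^K ≥ 16/17 ≈ 0.9412.
With δ = 2/3, the partial sums are K=1: 0.6667, K=2: 1.1111.
K = 2 is the first length at which the sum reaches 0.9412.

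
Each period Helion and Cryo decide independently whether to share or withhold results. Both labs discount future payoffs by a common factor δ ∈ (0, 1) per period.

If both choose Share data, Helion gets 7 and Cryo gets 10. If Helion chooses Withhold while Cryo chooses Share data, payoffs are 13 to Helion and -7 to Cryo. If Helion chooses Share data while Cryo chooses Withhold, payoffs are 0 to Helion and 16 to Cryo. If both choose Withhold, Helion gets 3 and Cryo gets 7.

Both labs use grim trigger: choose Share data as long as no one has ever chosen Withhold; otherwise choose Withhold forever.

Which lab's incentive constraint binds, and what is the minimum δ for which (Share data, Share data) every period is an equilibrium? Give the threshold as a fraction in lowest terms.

For Helion: deviation gain 13−7 = 6, per-period punishment loss 7−3 = 4. IC gives δ ≥ 6/10 = 3/5.
For Cryo: gain 6, loss 3 per period, so δ ≥ 6/9 = 2/3.
The tighter constraint is Cryo's, so cooperation needs δ ≥ 2/3.

Cryo; δ ≥ 2/3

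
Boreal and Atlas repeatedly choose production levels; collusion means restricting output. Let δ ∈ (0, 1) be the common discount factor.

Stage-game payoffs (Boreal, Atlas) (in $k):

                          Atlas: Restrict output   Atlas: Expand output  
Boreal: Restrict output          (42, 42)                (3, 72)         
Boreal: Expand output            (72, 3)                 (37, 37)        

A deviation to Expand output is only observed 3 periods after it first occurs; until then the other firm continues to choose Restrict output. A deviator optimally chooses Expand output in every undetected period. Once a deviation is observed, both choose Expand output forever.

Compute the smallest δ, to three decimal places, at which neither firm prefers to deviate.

0.950

Deviating for the 3 undetected periods gains 72−42 = 30 per period over cooperation, then loses 42−37 = 5 per period forever once punishment starts.
Gain: 30(1 + δ + … + δ^2); loss: 5·δ^3/(1−δ).
No profitable deviation ⇔ 30(1−δ^3) ≤ 5·δ^3, i.e. δ^3 ≥ 30/(30+5) = 6/7.
Hence δ ≥ (6/7)^(1/3) ≈ 0.950.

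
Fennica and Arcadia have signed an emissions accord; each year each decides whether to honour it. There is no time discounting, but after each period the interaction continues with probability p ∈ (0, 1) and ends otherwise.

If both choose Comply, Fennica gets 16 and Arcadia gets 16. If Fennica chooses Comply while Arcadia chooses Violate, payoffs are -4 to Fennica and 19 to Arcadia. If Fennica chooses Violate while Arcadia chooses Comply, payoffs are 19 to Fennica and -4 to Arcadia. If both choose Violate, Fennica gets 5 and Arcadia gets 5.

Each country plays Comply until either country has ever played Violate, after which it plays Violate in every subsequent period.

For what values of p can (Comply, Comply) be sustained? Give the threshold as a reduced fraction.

3/14

Expected cooperation value is 16 + p·16 + p²·16 + … = 16/(1−p); deviation gives 19 + p·5/(1−p).
16 ≥ 19(1−p) + 5p ⇒ 14p ≥ 3 ⇒ p ≥ 3/14.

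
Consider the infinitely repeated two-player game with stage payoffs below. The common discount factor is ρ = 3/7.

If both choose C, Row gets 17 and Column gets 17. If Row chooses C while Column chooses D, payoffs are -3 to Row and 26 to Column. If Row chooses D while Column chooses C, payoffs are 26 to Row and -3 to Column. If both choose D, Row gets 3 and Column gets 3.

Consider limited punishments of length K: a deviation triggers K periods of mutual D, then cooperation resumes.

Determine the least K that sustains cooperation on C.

3

No profitable deviation requires (17−3)(ρ+…+ρ^K) ≥ 26−17, i.e. ρ+…+ρ^K ≥ 9/14 ≈ 0.6429.
With ρ = 3/7, the partial sums are K=1: 0.4286, K=2: 0.6122, K=3: 0.6910.
K = 3 is the first length at which the sum reaches 0.6429.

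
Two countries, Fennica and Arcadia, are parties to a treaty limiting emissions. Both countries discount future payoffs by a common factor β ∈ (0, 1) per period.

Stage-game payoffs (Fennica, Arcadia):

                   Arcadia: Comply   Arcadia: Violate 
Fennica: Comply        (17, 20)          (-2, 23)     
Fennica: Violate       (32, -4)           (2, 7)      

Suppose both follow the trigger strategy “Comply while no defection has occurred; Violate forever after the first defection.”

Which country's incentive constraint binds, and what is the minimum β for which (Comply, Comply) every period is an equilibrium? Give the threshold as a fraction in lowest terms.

For Fennica: deviation gain 32−17 = 15, per-period punishment loss 17−2 = 15. IC gives β ≥ 15/30 = 1/2.
For Arcadia: gain 3, loss 13 per period, so β ≥ 3/16.
The tighter constraint is Fennica's, so cooperation needs β ≥ 1/2.

Fennica; β ≥ 1/2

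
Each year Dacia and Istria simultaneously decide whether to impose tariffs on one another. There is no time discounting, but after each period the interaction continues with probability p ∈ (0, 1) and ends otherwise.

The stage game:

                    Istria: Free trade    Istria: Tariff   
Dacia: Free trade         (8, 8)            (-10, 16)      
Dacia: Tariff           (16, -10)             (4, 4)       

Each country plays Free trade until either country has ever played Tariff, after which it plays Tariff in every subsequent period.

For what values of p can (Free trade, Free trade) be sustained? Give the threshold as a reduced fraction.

With no time discounting, the continuation probability p plays the role of the discount factor.
Grim-trigger IC: 8/(1−p) ≥ 16 + 4p/(1−p) ⇒ p ≥ (16−8)/(16−4) = 2/3.

2/3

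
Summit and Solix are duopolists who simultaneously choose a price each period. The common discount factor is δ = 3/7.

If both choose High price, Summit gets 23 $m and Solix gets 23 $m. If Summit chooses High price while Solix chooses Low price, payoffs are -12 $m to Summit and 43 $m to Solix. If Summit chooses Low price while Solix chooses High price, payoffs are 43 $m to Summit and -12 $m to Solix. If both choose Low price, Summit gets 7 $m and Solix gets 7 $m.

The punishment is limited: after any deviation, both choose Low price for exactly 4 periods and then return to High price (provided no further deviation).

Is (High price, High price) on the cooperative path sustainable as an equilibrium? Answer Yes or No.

No

IC: δ+…+δ^4 ≥ (43−23)/(23−7) = 5/4.
At δ = 3/7: partial sum = 0.7247 < 1.2500. Cooperation not sustainable.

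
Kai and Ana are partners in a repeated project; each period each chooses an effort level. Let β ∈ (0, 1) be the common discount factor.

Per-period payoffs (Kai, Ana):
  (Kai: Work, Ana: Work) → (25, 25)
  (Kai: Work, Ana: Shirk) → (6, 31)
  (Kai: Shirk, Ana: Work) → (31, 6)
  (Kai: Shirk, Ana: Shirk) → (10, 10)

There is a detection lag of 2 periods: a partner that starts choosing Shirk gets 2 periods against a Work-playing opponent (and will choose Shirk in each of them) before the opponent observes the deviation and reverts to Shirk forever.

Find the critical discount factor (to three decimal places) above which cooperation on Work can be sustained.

The best deviation is to choose Shirk for all 2 undetected periods, earning 31 each, then 10 forever once detected.
Deviation value: 31(1−β^2)/(1−β) + 10β^2/(1−β); cooperation value: 25/(1−β).
IC: 25 ≥ 31(1−β^2) + 10β^2 = 31 − 21β^2.
So β^2 ≥ 6/21 = 2/7, giving β ≥ (2/7)^(1/2) ≈ 0.535.

0.535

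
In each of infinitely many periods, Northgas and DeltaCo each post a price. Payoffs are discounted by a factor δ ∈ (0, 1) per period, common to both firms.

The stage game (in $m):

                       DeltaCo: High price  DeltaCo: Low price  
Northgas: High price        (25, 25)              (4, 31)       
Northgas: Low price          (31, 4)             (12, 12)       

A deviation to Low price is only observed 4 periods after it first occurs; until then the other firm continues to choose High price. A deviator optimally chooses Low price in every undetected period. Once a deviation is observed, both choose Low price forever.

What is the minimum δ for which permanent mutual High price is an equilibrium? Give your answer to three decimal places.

0.750

A deviator earns 31 for 4 periods, then 12 forever; cooperating earns 25 forever. Multiplying the IC by (1−δ):
25 ≥ 31(1−δ^4) + 12δ^4, so 19·δ^4 ≥ 6 and δ^4 ≥ 6/19.
δ ≥ (6/19)^(1/4) ≈ 0.750.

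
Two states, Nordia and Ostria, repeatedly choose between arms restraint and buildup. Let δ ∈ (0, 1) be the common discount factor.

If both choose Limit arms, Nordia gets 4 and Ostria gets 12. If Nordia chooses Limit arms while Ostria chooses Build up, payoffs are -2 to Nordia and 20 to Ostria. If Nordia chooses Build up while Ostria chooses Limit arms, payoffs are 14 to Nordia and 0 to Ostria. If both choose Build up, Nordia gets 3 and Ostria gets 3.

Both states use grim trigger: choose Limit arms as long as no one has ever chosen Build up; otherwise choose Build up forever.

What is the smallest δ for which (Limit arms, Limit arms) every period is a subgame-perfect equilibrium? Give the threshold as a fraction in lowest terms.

For Nordia: deviation gain 14−4 = 10, per-period punishment loss 4−3 = 1. IC gives δ ≥ 10/11.
For Ostria: gain 8, loss 9 per period, so δ ≥ 8/17.
The tighter constraint is Nordia's, so cooperation needs δ ≥ 10/11.

10/11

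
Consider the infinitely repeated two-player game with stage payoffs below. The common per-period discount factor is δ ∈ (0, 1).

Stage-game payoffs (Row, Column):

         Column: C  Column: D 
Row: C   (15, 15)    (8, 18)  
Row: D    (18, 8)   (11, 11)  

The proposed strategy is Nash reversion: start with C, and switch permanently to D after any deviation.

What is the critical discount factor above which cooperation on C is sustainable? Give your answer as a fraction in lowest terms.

Cooperation forever yields 15 each period: 15/(1−δ).
Deviating yields 18 once, then 11 forever: 18 + 11δ/(1−δ).
No profitable deviation requires 15/(1−δ) ≥ 18 + 11δ/(1−δ).
Multiplying by (1−δ): 15 ≥ 18(1−δ) + 11δ = 18 − 7δ.
So 7δ ≥ 3, i.e. δ ≥ 3/7.

3/7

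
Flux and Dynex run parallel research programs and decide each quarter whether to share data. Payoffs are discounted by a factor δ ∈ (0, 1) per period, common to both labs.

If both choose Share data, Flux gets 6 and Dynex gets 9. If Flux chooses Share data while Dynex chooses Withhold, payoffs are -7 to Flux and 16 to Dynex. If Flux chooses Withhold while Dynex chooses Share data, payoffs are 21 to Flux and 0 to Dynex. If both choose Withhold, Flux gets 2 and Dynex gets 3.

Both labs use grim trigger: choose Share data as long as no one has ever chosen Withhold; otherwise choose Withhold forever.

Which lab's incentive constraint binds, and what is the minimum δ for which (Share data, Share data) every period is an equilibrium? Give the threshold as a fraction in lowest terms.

Flux's threshold: (21−6)/(21−2) = 15/19.
Dynex's threshold: (16−9)/(16−3) = 7/13.
15/19 > 7/13, so Flux binds and δ* = 15/19.

Flux; δ ≥ 15/19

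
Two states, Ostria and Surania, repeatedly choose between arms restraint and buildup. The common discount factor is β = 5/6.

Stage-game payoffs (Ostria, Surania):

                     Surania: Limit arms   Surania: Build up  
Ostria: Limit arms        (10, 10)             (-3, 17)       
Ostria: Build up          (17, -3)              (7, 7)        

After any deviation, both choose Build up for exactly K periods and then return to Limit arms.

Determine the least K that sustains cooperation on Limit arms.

4

Need Σ_{k=1}^{K} β^k ≥ (17−10)/(10−7) = 2.3333 at β = 5/6.
At K = 3 the sum is 2.1065 < 2.3333; at K = 4 it is 2.5887 ≥ 2.3333.
So the minimum punishment length is K = 4.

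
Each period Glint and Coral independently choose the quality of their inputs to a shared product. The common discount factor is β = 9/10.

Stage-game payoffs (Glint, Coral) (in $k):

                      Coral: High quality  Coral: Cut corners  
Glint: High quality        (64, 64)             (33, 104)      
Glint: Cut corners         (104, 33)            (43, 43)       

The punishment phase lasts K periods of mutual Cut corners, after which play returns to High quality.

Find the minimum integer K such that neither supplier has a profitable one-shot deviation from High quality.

No profitable deviation requires (64−43)(β+…+β^K) ≥ 104−64, i.e. β+…+β^K ≥ 40/21 ≈ 1.9048.
With β = 9/10, the partial sums are K=1: 0.9000, K=2: 1.7100, K=3: 2.4390.
K = 3 is the first length at which the sum reaches 1.9048.

3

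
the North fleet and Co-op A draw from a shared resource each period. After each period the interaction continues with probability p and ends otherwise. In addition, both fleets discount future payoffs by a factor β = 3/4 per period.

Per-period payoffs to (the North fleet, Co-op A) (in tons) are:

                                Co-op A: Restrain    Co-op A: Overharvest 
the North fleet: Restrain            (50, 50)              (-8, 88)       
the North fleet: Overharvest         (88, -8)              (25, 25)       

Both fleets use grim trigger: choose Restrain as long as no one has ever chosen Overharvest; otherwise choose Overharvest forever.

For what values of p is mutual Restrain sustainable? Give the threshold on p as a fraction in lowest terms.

With continuation probability p and discount β, the effective per-period discount factor is βp.
Grim-trigger IC: βp ≥ (88−50)/(88−25) = 38/63.
So p ≥ (38/63)/(3/4) = 152/189.

152/189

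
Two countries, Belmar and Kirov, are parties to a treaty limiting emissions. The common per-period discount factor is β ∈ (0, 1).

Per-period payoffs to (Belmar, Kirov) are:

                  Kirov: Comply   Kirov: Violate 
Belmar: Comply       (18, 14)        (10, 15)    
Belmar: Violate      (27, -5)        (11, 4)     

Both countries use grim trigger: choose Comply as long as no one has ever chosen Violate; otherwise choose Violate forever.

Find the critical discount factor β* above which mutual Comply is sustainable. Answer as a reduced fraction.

For Belmar: deviation gain 27−18 = 9, per-period punishment loss 18−11 = 7. IC gives β ≥ 9/16.
For Kirov: gain 1, loss 10 per period, so β ≥ 1/11.
The tighter constraint is Belmar's, so cooperation needs β ≥ 9/16.

9/16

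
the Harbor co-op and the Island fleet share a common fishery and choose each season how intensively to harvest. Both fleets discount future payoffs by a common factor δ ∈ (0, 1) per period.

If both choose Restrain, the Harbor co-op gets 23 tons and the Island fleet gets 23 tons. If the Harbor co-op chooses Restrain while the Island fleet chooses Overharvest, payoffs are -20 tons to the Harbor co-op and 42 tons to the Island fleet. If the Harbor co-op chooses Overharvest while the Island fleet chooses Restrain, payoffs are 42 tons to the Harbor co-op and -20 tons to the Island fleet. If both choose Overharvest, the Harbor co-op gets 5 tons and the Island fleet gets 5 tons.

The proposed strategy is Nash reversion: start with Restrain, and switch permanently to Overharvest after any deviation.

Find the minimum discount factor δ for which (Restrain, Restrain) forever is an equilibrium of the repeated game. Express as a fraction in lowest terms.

19/37

Cooperation forever yields 23 each period: 23/(1−δ).
Deviating yields 42 once, then 5 forever: 42 + 5δ/(1−δ).
No profitable deviation requires 23/(1−δ) ≥ 42 + 5δ/(1−δ).
Multiplying by (1−δ): 23 ≥ 42(1−δ) + 5δ = 42 − 37δ.
So 37δ ≥ 19, i.e. δ ≥ 19/37.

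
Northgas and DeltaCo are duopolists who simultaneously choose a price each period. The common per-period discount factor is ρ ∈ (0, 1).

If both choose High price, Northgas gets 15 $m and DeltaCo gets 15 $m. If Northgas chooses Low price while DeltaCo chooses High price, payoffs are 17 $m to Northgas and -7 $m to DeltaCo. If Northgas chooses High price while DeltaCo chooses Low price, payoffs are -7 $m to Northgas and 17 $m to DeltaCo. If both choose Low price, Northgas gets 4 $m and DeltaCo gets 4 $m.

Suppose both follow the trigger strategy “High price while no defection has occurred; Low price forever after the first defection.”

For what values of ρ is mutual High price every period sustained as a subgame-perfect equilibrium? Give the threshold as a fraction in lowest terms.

15/(1−ρ) ≥ 17 + 4ρ/(1−ρ)
15 ≥ 17 − 13ρ
ρ ≥ 2/13.

2/13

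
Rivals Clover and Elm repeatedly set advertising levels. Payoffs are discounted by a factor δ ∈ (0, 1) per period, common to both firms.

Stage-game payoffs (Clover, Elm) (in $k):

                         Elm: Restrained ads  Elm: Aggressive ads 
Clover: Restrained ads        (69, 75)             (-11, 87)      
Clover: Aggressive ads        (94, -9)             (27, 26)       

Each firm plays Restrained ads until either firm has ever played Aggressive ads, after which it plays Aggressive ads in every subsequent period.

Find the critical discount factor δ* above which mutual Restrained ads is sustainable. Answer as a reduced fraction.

25/67

Clover's threshold: (94−69)/(94−27) = 25/67.
Elm's threshold: (87−75)/(87−26) = 12/61.
25/67 > 12/61, so Clover binds and δ* = 25/67.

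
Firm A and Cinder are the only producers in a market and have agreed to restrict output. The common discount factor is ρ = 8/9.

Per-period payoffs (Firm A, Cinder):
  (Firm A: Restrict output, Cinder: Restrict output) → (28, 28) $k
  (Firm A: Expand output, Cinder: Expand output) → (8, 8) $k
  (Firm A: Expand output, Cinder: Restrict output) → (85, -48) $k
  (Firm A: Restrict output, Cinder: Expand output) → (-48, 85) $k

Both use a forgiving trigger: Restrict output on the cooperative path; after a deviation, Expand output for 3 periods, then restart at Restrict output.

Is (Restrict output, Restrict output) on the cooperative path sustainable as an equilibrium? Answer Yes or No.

IC: ρ+…+ρ^3 ≥ (85−28)/(28−8) = 57/20.
At ρ = 8/9: partial sum = 2.3813 < 2.8500. Cooperation not sustainable.

No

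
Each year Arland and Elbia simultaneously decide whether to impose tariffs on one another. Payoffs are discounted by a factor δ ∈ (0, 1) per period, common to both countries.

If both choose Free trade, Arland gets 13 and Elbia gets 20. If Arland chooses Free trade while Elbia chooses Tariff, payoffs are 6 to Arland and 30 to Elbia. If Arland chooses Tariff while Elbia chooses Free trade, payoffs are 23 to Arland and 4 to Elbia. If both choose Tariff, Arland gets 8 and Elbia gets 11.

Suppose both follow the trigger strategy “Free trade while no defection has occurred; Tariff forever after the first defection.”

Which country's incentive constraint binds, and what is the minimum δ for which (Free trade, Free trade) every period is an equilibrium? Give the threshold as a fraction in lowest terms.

Arland's threshold: (23−13)/(23−8) = 2/3.
Elbia's threshold: (30−20)/(30−11) = 10/19.
2/3 > 10/19, so Arland binds and δ* = 2/3.

Arland; δ ≥ 2/3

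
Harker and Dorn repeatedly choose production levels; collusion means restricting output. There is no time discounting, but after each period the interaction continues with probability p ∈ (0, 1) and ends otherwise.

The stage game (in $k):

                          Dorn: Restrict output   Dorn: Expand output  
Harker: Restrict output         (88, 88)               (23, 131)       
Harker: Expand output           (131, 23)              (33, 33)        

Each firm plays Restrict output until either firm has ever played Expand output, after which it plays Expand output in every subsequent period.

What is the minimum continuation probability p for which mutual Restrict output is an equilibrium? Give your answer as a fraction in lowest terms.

43/98

With no time discounting, the continuation probability p plays the role of the discount factor.
Grim-trigger IC: 88/(1−p) ≥ 131 + 33p/(1−p) ⇒ p ≥ (131−88)/(131−33) = 43/98.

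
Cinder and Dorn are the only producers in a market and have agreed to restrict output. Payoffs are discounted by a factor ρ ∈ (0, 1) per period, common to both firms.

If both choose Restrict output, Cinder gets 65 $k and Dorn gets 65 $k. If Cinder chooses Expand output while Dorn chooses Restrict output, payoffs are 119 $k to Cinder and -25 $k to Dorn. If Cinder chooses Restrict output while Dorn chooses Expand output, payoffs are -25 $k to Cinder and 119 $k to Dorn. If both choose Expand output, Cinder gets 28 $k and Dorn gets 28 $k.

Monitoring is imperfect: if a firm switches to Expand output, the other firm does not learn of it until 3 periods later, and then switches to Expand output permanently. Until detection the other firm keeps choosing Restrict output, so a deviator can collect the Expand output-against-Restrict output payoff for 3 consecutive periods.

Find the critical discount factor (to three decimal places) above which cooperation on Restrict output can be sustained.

0.840

The best deviation is to choose Expand output for all 3 undetected periods, earning 119 each, then 28 forever once detected.
Deviation value: 119(1−ρ^3)/(1−ρ) + 28ρ^3/(1−ρ); cooperation value: 65/(1−ρ).
IC: 65 ≥ 119(1−ρ^3) + 28ρ^3 = 119 − 91ρ^3.
So ρ^3 ≥ 54/91, giving ρ ≥ (54/91)^(1/3) ≈ 0.840.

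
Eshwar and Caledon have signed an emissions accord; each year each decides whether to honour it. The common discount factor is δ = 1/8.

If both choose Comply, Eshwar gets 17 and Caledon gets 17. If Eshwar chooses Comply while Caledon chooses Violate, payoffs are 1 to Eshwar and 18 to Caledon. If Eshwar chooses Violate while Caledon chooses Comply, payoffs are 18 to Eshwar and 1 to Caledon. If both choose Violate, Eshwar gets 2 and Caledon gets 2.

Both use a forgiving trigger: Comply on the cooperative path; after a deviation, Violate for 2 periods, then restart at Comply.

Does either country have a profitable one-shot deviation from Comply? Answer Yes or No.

Comparing payoff streams over the 3 periods until play realigns: cooperate → 17(1+δ+…+δ^2); deviate → 18 + 2(δ+…+δ^2).
Cooperation is sustained iff (17−2)(δ+…+δ^2) ≥ 18−17.
δ+…+δ^2 = 1/8·(1−(1/8)^2)/(1−1/8) = 0.1406, and (18−17)/(17−2) = 0.0667.
0.1406 ≥ 0.0667, so cooperation is sustainable.

No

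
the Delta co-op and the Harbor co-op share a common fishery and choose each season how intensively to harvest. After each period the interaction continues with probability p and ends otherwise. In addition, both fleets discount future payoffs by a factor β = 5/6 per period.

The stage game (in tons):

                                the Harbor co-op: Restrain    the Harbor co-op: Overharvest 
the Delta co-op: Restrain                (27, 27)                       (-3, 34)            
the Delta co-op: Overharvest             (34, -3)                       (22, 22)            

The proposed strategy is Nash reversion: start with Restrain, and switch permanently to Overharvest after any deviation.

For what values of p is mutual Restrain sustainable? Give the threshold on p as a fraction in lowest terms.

7/10

Expected continuation weight on next period's payoff is β·p = 5/6·p, which plays the role of the discount factor.
Cooperation requires 5/6·p ≥ (34−27)/(34−22) = 7/12, hence p ≥ 7/10.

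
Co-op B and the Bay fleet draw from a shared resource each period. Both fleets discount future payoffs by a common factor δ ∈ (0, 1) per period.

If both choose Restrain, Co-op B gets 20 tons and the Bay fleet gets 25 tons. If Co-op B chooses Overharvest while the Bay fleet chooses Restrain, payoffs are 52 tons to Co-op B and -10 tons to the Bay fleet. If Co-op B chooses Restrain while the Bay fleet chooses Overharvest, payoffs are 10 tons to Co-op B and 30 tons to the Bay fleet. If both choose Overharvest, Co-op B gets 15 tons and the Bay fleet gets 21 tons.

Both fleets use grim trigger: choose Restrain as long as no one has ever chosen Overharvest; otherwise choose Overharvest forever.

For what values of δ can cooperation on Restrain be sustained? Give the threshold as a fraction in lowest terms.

32/37

Co-op B's threshold: (52−20)/(52−15) = 32/37.
the Bay fleet's threshold: (30−25)/(30−21) = 5/9.
32/37 > 5/9, so Co-op B binds and δ* = 32/37.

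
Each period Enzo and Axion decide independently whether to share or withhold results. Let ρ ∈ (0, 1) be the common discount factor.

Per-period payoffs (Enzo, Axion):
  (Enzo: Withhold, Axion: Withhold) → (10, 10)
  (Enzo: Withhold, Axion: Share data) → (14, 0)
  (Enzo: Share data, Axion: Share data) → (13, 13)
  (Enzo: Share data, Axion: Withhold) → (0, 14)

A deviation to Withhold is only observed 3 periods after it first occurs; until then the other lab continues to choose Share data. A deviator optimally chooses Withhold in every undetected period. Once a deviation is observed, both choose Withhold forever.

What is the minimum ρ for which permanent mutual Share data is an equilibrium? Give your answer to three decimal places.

A deviator earns 14 for 3 periods, then 10 forever; cooperating earns 13 forever. Multiplying the IC by (1−ρ):
13 ≥ 14(1−ρ^3) + 10ρ^3, so 4·ρ^3 ≥ 1 and ρ^3 ≥ 1/4.
ρ ≥ (1/4)^(1/3) ≈ 0.630.

0.630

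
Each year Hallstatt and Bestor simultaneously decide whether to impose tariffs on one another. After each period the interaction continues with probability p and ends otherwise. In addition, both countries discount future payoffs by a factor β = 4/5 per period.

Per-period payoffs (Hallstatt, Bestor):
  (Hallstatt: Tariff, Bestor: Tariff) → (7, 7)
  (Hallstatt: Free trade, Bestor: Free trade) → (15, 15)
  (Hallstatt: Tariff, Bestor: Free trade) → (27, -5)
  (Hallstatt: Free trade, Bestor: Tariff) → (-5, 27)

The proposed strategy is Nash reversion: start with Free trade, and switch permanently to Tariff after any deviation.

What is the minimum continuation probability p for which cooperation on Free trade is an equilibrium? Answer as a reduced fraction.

With continuation probability p and discount β, the effective per-period discount factor is βp.
Grim-trigger IC: βp ≥ (27−15)/(27−7) = 3/5.
So p ≥ (3/5)/(4/5) = 3/4.

3/4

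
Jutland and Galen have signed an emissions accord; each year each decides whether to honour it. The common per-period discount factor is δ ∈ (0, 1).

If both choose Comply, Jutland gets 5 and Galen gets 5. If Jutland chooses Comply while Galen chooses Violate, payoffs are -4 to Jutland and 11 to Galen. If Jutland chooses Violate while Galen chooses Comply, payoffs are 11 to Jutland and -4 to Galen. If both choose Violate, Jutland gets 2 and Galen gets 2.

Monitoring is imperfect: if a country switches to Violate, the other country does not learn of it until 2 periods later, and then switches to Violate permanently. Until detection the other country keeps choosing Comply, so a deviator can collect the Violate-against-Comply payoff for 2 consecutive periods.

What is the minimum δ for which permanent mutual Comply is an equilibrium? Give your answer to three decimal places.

Deviating for the 2 undetected periods gains 11−5 = 6 per period over cooperation, then loses 5−2 = 3 per period forever once punishment starts.
Gain: 6(1 + δ + … + δ^1); loss: 3·δ^2/(1−δ).
No profitable deviation ⇔ 6(1−δ^2) ≤ 3·δ^2, i.e. δ^2 ≥ 6/(6+3) = 2/3.
Hence δ ≥ (2/3)^(1/2) ≈ 0.816.

0.816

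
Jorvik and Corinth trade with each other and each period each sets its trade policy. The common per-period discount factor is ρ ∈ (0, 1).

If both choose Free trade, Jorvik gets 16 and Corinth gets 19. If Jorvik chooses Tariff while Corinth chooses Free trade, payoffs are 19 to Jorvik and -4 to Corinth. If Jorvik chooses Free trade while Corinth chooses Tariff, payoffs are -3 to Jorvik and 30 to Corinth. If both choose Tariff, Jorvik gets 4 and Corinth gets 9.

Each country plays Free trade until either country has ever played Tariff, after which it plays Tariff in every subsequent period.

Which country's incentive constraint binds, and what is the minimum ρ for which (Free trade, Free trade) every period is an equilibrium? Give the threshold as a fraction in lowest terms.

For Jorvik: deviation gain 19−16 = 3, per-period punishment loss 16−4 = 12. IC gives ρ ≥ 3/15 = 1/5.
For Corinth: gain 11, loss 10 per period, so ρ ≥ 11/21.
The tighter constraint is Corinth's, so cooperation needs ρ ≥ 11/21.

Corinth; ρ ≥ 11/21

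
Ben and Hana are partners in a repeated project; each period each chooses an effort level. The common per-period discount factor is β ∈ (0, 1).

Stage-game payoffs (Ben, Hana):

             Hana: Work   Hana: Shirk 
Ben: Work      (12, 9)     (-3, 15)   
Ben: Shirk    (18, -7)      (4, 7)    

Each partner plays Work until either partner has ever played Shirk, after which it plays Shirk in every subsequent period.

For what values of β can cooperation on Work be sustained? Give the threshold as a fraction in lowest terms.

3/4

Ben: cooperation gives 12 each period; deviation gives 18 once then 4 forever.
  12/(1−β) ≥ 18 + 4β/(1−β) ⇒ β ≥ 6/14 = 3/7.
Hana: cooperation gives 9 each period; deviation gives 15 once then 7 forever.
  β ≥ 6/8 = 3/4.
Both must hold, so the binding constraint is Hana's: β ≥ 3/4.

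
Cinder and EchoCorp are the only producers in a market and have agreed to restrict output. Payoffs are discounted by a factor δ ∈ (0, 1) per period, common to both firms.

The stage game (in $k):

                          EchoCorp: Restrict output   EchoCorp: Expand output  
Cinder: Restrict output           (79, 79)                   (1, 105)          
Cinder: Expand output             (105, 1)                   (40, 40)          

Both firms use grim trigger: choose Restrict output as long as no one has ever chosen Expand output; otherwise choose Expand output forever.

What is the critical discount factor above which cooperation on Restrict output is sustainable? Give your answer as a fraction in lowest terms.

2/5

79/(1−δ) ≥ 105 + 40δ/(1−δ)
79 ≥ 105 − 65δ
δ ≥ 26/65 = 2/5.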